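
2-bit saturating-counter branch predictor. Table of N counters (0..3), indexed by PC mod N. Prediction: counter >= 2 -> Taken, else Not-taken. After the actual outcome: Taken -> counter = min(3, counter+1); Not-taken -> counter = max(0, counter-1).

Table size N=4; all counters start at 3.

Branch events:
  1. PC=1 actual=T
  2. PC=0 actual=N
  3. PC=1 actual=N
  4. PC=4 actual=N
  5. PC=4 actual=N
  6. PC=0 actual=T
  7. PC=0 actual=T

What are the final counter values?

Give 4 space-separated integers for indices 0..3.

Answer: 2 2 3 3

Derivation:
Ev 1: PC=1 idx=1 pred=T actual=T -> ctr[1]=3
Ev 2: PC=0 idx=0 pred=T actual=N -> ctr[0]=2
Ev 3: PC=1 idx=1 pred=T actual=N -> ctr[1]=2
Ev 4: PC=4 idx=0 pred=T actual=N -> ctr[0]=1
Ev 5: PC=4 idx=0 pred=N actual=N -> ctr[0]=0
Ev 6: PC=0 idx=0 pred=N actual=T -> ctr[0]=1
Ev 7: PC=0 idx=0 pred=N actual=T -> ctr[0]=2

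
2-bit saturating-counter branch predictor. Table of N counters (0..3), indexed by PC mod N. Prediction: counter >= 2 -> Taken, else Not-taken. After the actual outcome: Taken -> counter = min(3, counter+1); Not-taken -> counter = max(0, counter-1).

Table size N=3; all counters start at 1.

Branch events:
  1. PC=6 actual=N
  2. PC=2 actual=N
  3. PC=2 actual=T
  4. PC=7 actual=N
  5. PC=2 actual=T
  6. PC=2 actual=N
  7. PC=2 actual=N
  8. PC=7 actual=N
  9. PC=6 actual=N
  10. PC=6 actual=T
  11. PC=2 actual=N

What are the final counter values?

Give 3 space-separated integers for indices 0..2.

Answer: 1 0 0

Derivation:
Ev 1: PC=6 idx=0 pred=N actual=N -> ctr[0]=0
Ev 2: PC=2 idx=2 pred=N actual=N -> ctr[2]=0
Ev 3: PC=2 idx=2 pred=N actual=T -> ctr[2]=1
Ev 4: PC=7 idx=1 pred=N actual=N -> ctr[1]=0
Ev 5: PC=2 idx=2 pred=N actual=T -> ctr[2]=2
Ev 6: PC=2 idx=2 pred=T actual=N -> ctr[2]=1
Ev 7: PC=2 idx=2 pred=N actual=N -> ctr[2]=0
Ev 8: PC=7 idx=1 pred=N actual=N -> ctr[1]=0
Ev 9: PC=6 idx=0 pred=N actual=N -> ctr[0]=0
Ev 10: PC=6 idx=0 pred=N actual=T -> ctr[0]=1
Ev 11: PC=2 idx=2 pred=N actual=N -> ctr[2]=0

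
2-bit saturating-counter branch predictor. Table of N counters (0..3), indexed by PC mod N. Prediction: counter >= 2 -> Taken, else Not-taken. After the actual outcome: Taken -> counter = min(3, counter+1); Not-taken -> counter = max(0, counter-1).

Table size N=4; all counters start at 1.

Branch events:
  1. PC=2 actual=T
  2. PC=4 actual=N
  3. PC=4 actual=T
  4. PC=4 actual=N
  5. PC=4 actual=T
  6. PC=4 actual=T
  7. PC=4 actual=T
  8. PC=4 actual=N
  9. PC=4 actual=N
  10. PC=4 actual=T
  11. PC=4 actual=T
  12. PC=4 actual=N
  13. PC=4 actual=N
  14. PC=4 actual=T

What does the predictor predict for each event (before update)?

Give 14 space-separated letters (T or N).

Answer: N N N N N N T T T N T T T N

Derivation:
Ev 1: PC=2 idx=2 pred=N actual=T -> ctr[2]=2
Ev 2: PC=4 idx=0 pred=N actual=N -> ctr[0]=0
Ev 3: PC=4 idx=0 pred=N actual=T -> ctr[0]=1
Ev 4: PC=4 idx=0 pred=N actual=N -> ctr[0]=0
Ev 5: PC=4 idx=0 pred=N actual=T -> ctr[0]=1
Ev 6: PC=4 idx=0 pred=N actual=T -> ctr[0]=2
Ev 7: PC=4 idx=0 pred=T actual=T -> ctr[0]=3
Ev 8: PC=4 idx=0 pred=T actual=N -> ctr[0]=2
Ev 9: PC=4 idx=0 pred=T actual=N -> ctr[0]=1
Ev 10: PC=4 idx=0 pred=N actual=T -> ctr[0]=2
Ev 11: PC=4 idx=0 pred=T actual=T -> ctr[0]=3
Ev 12: PC=4 idx=0 pred=T actual=N -> ctr[0]=2
Ev 13: PC=4 idx=0 pred=T actual=N -> ctr[0]=1
Ev 14: PC=4 idx=0 pred=N actual=T -> ctr[0]=2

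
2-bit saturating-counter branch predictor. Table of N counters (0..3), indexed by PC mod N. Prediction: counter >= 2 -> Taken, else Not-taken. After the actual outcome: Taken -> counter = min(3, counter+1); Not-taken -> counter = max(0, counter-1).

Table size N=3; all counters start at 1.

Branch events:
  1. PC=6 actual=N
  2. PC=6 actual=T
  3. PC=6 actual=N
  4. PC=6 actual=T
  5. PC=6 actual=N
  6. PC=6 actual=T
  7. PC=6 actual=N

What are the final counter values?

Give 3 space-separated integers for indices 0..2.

Ev 1: PC=6 idx=0 pred=N actual=N -> ctr[0]=0
Ev 2: PC=6 idx=0 pred=N actual=T -> ctr[0]=1
Ev 3: PC=6 idx=0 pred=N actual=N -> ctr[0]=0
Ev 4: PC=6 idx=0 pred=N actual=T -> ctr[0]=1
Ev 5: PC=6 idx=0 pred=N actual=N -> ctr[0]=0
Ev 6: PC=6 idx=0 pred=N actual=T -> ctr[0]=1
Ev 7: PC=6 idx=0 pred=N actual=N -> ctr[0]=0

Answer: 0 1 1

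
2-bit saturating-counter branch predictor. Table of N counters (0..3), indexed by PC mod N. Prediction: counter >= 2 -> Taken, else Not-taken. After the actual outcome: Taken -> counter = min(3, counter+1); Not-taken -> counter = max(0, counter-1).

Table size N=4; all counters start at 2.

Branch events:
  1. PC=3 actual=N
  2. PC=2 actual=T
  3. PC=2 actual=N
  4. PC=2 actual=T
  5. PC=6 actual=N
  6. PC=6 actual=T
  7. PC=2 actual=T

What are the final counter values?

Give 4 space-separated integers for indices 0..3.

Answer: 2 2 3 1

Derivation:
Ev 1: PC=3 idx=3 pred=T actual=N -> ctr[3]=1
Ev 2: PC=2 idx=2 pred=T actual=T -> ctr[2]=3
Ev 3: PC=2 idx=2 pred=T actual=N -> ctr[2]=2
Ev 4: PC=2 idx=2 pred=T actual=T -> ctr[2]=3
Ev 5: PC=6 idx=2 pred=T actual=N -> ctr[2]=2
Ev 6: PC=6 idx=2 pred=T actual=T -> ctr[2]=3
Ev 7: PC=2 idx=2 pred=T actual=T -> ctr[2]=3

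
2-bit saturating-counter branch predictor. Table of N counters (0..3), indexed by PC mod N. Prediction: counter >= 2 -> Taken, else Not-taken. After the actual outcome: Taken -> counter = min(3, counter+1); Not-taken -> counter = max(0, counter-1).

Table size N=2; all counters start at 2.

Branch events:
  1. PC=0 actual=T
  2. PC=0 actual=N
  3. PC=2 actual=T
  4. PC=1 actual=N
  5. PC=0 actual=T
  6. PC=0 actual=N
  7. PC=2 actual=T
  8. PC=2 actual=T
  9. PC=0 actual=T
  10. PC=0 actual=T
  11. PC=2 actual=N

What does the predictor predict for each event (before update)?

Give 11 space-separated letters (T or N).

Answer: T T T T T T T T T T T

Derivation:
Ev 1: PC=0 idx=0 pred=T actual=T -> ctr[0]=3
Ev 2: PC=0 idx=0 pred=T actual=N -> ctr[0]=2
Ev 3: PC=2 idx=0 pred=T actual=T -> ctr[0]=3
Ev 4: PC=1 idx=1 pred=T actual=N -> ctr[1]=1
Ev 5: PC=0 idx=0 pred=T actual=T -> ctr[0]=3
Ev 6: PC=0 idx=0 pred=T actual=N -> ctr[0]=2
Ev 7: PC=2 idx=0 pred=T actual=T -> ctr[0]=3
Ev 8: PC=2 idx=0 pred=T actual=T -> ctr[0]=3
Ev 9: PC=0 idx=0 pred=T actual=T -> ctr[0]=3
Ev 10: PC=0 idx=0 pred=T actual=T -> ctr[0]=3
Ev 11: PC=2 idx=0 pred=T actual=N -> ctr[0]=2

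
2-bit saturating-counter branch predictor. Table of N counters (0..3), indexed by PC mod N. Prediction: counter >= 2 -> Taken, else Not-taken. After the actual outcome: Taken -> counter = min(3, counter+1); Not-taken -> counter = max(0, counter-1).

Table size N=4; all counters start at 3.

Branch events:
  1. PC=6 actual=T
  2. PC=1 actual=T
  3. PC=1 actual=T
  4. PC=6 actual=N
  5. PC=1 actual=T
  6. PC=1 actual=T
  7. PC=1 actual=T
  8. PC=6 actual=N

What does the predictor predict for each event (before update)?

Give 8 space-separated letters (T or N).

Ev 1: PC=6 idx=2 pred=T actual=T -> ctr[2]=3
Ev 2: PC=1 idx=1 pred=T actual=T -> ctr[1]=3
Ev 3: PC=1 idx=1 pred=T actual=T -> ctr[1]=3
Ev 4: PC=6 idx=2 pred=T actual=N -> ctr[2]=2
Ev 5: PC=1 idx=1 pred=T actual=T -> ctr[1]=3
Ev 6: PC=1 idx=1 pred=T actual=T -> ctr[1]=3
Ev 7: PC=1 idx=1 pred=T actual=T -> ctr[1]=3
Ev 8: PC=6 idx=2 pred=T actual=N -> ctr[2]=1

Answer: T T T T T T T T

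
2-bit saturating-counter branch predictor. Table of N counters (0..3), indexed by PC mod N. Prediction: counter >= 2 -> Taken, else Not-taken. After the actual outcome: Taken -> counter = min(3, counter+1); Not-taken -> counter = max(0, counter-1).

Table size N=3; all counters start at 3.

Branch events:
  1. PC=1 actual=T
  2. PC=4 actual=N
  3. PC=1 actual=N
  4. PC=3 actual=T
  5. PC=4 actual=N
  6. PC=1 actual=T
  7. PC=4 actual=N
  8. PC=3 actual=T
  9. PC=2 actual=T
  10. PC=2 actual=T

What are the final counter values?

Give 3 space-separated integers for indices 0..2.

Ev 1: PC=1 idx=1 pred=T actual=T -> ctr[1]=3
Ev 2: PC=4 idx=1 pred=T actual=N -> ctr[1]=2
Ev 3: PC=1 idx=1 pred=T actual=N -> ctr[1]=1
Ev 4: PC=3 idx=0 pred=T actual=T -> ctr[0]=3
Ev 5: PC=4 idx=1 pred=N actual=N -> ctr[1]=0
Ev 6: PC=1 idx=1 pred=N actual=T -> ctr[1]=1
Ev 7: PC=4 idx=1 pred=N actual=N -> ctr[1]=0
Ev 8: PC=3 idx=0 pred=T actual=T -> ctr[0]=3
Ev 9: PC=2 idx=2 pred=T actual=T -> ctr[2]=3
Ev 10: PC=2 idx=2 pred=T actual=T -> ctr[2]=3

Answer: 3 0 3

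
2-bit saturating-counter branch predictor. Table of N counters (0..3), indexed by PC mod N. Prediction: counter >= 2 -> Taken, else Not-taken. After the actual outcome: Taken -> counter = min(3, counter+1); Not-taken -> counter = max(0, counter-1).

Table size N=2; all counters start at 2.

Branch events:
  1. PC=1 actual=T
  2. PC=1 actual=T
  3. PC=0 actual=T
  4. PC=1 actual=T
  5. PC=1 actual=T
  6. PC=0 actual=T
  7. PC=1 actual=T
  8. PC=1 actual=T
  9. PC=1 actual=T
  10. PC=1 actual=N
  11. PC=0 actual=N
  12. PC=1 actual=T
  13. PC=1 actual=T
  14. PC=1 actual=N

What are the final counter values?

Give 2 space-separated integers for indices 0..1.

Ev 1: PC=1 idx=1 pred=T actual=T -> ctr[1]=3
Ev 2: PC=1 idx=1 pred=T actual=T -> ctr[1]=3
Ev 3: PC=0 idx=0 pred=T actual=T -> ctr[0]=3
Ev 4: PC=1 idx=1 pred=T actual=T -> ctr[1]=3
Ev 5: PC=1 idx=1 pred=T actual=T -> ctr[1]=3
Ev 6: PC=0 idx=0 pred=T actual=T -> ctr[0]=3
Ev 7: PC=1 idx=1 pred=T actual=T -> ctr[1]=3
Ev 8: PC=1 idx=1 pred=T actual=T -> ctr[1]=3
Ev 9: PC=1 idx=1 pred=T actual=T -> ctr[1]=3
Ev 10: PC=1 idx=1 pred=T actual=N -> ctr[1]=2
Ev 11: PC=0 idx=0 pred=T actual=N -> ctr[0]=2
Ev 12: PC=1 idx=1 pred=T actual=T -> ctr[1]=3
Ev 13: PC=1 idx=1 pred=T actual=T -> ctr[1]=3
Ev 14: PC=1 idx=1 pred=T actual=N -> ctr[1]=2

Answer: 2 2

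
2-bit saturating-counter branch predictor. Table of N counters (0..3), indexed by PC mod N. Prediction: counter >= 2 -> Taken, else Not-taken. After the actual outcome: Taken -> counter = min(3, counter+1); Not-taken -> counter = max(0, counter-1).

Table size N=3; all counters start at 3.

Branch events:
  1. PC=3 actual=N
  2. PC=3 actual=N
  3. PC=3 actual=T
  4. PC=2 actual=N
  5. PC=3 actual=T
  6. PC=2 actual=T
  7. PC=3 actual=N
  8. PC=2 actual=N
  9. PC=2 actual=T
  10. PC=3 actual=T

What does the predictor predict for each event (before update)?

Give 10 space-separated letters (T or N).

Ev 1: PC=3 idx=0 pred=T actual=N -> ctr[0]=2
Ev 2: PC=3 idx=0 pred=T actual=N -> ctr[0]=1
Ev 3: PC=3 idx=0 pred=N actual=T -> ctr[0]=2
Ev 4: PC=2 idx=2 pred=T actual=N -> ctr[2]=2
Ev 5: PC=3 idx=0 pred=T actual=T -> ctr[0]=3
Ev 6: PC=2 idx=2 pred=T actual=T -> ctr[2]=3
Ev 7: PC=3 idx=0 pred=T actual=N -> ctr[0]=2
Ev 8: PC=2 idx=2 pred=T actual=N -> ctr[2]=2
Ev 9: PC=2 idx=2 pred=T actual=T -> ctr[2]=3
Ev 10: PC=3 idx=0 pred=T actual=T -> ctr[0]=3

Answer: T T N T T T T T T T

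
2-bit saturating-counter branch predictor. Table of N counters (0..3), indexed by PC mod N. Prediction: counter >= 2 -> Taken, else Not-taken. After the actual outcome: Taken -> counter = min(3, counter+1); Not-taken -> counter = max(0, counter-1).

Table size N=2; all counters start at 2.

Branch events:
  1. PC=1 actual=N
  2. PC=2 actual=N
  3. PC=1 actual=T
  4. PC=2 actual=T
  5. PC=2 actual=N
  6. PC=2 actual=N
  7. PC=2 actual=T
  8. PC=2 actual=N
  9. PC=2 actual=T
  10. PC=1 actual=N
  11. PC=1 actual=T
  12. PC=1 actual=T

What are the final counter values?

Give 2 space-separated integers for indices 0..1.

Answer: 1 3

Derivation:
Ev 1: PC=1 idx=1 pred=T actual=N -> ctr[1]=1
Ev 2: PC=2 idx=0 pred=T actual=N -> ctr[0]=1
Ev 3: PC=1 idx=1 pred=N actual=T -> ctr[1]=2
Ev 4: PC=2 idx=0 pred=N actual=T -> ctr[0]=2
Ev 5: PC=2 idx=0 pred=T actual=N -> ctr[0]=1
Ev 6: PC=2 idx=0 pred=N actual=N -> ctr[0]=0
Ev 7: PC=2 idx=0 pred=N actual=T -> ctr[0]=1
Ev 8: PC=2 idx=0 pred=N actual=N -> ctr[0]=0
Ev 9: PC=2 idx=0 pred=N actual=T -> ctr[0]=1
Ev 10: PC=1 idx=1 pred=T actual=N -> ctr[1]=1
Ev 11: PC=1 idx=1 pred=N actual=T -> ctr[1]=2
Ev 12: PC=1 idx=1 pred=T actual=T -> ctr[1]=3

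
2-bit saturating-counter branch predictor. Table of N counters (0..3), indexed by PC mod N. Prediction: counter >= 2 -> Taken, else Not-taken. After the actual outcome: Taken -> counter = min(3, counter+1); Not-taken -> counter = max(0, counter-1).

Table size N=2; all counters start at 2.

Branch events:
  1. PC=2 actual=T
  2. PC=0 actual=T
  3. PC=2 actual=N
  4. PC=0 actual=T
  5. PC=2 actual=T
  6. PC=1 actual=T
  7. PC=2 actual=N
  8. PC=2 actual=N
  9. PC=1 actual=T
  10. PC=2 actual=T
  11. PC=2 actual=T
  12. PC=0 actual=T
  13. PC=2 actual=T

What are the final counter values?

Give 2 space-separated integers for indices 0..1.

Ev 1: PC=2 idx=0 pred=T actual=T -> ctr[0]=3
Ev 2: PC=0 idx=0 pred=T actual=T -> ctr[0]=3
Ev 3: PC=2 idx=0 pred=T actual=N -> ctr[0]=2
Ev 4: PC=0 idx=0 pred=T actual=T -> ctr[0]=3
Ev 5: PC=2 idx=0 pred=T actual=T -> ctr[0]=3
Ev 6: PC=1 idx=1 pred=T actual=T -> ctr[1]=3
Ev 7: PC=2 idx=0 pred=T actual=N -> ctr[0]=2
Ev 8: PC=2 idx=0 pred=T actual=N -> ctr[0]=1
Ev 9: PC=1 idx=1 pred=T actual=T -> ctr[1]=3
Ev 10: PC=2 idx=0 pred=N actual=T -> ctr[0]=2
Ev 11: PC=2 idx=0 pred=T actual=T -> ctr[0]=3
Ev 12: PC=0 idx=0 pred=T actual=T -> ctr[0]=3
Ev 13: PC=2 idx=0 pred=T actual=T -> ctr[0]=3

Answer: 3 3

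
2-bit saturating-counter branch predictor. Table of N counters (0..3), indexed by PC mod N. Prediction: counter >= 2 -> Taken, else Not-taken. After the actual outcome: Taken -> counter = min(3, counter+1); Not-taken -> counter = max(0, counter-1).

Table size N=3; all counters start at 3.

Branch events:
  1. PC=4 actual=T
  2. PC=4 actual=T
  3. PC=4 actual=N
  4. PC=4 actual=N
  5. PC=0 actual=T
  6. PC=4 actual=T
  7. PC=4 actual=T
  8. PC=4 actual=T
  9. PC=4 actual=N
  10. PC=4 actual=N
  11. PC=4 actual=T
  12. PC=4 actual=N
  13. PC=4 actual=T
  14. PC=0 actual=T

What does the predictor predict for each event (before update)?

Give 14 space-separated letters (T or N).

Answer: T T T T T N T T T T N T N T

Derivation:
Ev 1: PC=4 idx=1 pred=T actual=T -> ctr[1]=3
Ev 2: PC=4 idx=1 pred=T actual=T -> ctr[1]=3
Ev 3: PC=4 idx=1 pred=T actual=N -> ctr[1]=2
Ev 4: PC=4 idx=1 pred=T actual=N -> ctr[1]=1
Ev 5: PC=0 idx=0 pred=T actual=T -> ctr[0]=3
Ev 6: PC=4 idx=1 pred=N actual=T -> ctr[1]=2
Ev 7: PC=4 idx=1 pred=T actual=T -> ctr[1]=3
Ev 8: PC=4 idx=1 pred=T actual=T -> ctr[1]=3
Ev 9: PC=4 idx=1 pred=T actual=N -> ctr[1]=2
Ev 10: PC=4 idx=1 pred=T actual=N -> ctr[1]=1
Ev 11: PC=4 idx=1 pred=N actual=T -> ctr[1]=2
Ev 12: PC=4 idx=1 pred=T actual=N -> ctr[1]=1
Ev 13: PC=4 idx=1 pred=N actual=T -> ctr[1]=2
Ev 14: PC=0 idx=0 pred=T actual=T -> ctr[0]=3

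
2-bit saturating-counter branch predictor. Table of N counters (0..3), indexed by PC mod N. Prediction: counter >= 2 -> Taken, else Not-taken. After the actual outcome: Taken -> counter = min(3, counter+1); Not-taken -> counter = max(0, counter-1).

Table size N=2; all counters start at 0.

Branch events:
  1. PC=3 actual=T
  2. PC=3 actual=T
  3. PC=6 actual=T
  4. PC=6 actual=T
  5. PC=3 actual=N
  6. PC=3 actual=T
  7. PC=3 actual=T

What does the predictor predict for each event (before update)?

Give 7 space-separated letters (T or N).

Answer: N N N N T N T

Derivation:
Ev 1: PC=3 idx=1 pred=N actual=T -> ctr[1]=1
Ev 2: PC=3 idx=1 pred=N actual=T -> ctr[1]=2
Ev 3: PC=6 idx=0 pred=N actual=T -> ctr[0]=1
Ev 4: PC=6 idx=0 pred=N actual=T -> ctr[0]=2
Ev 5: PC=3 idx=1 pred=T actual=N -> ctr[1]=1
Ev 6: PC=3 idx=1 pred=N actual=T -> ctr[1]=2
Ev 7: PC=3 idx=1 pred=T actual=T -> ctr[1]=3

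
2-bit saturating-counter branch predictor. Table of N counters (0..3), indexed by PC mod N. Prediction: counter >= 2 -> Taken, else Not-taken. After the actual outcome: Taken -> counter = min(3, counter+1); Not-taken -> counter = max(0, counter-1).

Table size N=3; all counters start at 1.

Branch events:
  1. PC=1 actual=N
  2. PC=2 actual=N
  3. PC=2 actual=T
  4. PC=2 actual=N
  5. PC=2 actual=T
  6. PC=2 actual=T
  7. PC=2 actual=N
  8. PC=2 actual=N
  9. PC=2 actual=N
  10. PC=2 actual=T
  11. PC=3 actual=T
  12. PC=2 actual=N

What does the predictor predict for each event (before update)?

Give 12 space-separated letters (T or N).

Answer: N N N N N N T N N N N N

Derivation:
Ev 1: PC=1 idx=1 pred=N actual=N -> ctr[1]=0
Ev 2: PC=2 idx=2 pred=N actual=N -> ctr[2]=0
Ev 3: PC=2 idx=2 pred=N actual=T -> ctr[2]=1
Ev 4: PC=2 idx=2 pred=N actual=N -> ctr[2]=0
Ev 5: PC=2 idx=2 pred=N actual=T -> ctr[2]=1
Ev 6: PC=2 idx=2 pred=N actual=T -> ctr[2]=2
Ev 7: PC=2 idx=2 pred=T actual=N -> ctr[2]=1
Ev 8: PC=2 idx=2 pred=N actual=N -> ctr[2]=0
Ev 9: PC=2 idx=2 pred=N actual=N -> ctr[2]=0
Ev 10: PC=2 idx=2 pred=N actual=T -> ctr[2]=1
Ev 11: PC=3 idx=0 pred=N actual=T -> ctr[0]=2
Ev 12: PC=2 idx=2 pred=N actual=N -> ctr[2]=0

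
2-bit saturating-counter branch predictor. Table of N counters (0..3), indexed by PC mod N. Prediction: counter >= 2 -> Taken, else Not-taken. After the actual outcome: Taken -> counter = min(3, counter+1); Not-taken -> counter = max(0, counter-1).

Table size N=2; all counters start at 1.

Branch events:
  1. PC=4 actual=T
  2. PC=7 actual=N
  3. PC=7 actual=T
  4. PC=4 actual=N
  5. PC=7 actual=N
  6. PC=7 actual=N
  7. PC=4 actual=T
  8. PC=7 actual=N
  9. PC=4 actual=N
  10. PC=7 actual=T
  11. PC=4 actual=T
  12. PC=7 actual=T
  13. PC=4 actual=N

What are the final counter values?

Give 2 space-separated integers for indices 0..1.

Answer: 1 2

Derivation:
Ev 1: PC=4 idx=0 pred=N actual=T -> ctr[0]=2
Ev 2: PC=7 idx=1 pred=N actual=N -> ctr[1]=0
Ev 3: PC=7 idx=1 pred=N actual=T -> ctr[1]=1
Ev 4: PC=4 idx=0 pred=T actual=N -> ctr[0]=1
Ev 5: PC=7 idx=1 pred=N actual=N -> ctr[1]=0
Ev 6: PC=7 idx=1 pred=N actual=N -> ctr[1]=0
Ev 7: PC=4 idx=0 pred=N actual=T -> ctr[0]=2
Ev 8: PC=7 idx=1 pred=N actual=N -> ctr[1]=0
Ev 9: PC=4 idx=0 pred=T actual=N -> ctr[0]=1
Ev 10: PC=7 idx=1 pred=N actual=T -> ctr[1]=1
Ev 11: PC=4 idx=0 pred=N actual=T -> ctr[0]=2
Ev 12: PC=7 idx=1 pred=N actual=T -> ctr[1]=2
Ev 13: PC=4 idx=0 pred=T actual=N -> ctr[0]=1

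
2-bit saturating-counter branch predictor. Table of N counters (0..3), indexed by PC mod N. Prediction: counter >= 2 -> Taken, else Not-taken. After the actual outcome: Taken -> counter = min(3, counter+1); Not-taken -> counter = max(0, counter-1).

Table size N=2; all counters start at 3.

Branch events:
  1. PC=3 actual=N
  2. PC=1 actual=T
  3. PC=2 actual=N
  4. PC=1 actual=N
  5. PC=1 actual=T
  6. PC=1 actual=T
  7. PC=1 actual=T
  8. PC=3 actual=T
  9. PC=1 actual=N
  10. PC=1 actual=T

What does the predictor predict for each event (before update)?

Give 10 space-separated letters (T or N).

Answer: T T T T T T T T T T

Derivation:
Ev 1: PC=3 idx=1 pred=T actual=N -> ctr[1]=2
Ev 2: PC=1 idx=1 pred=T actual=T -> ctr[1]=3
Ev 3: PC=2 idx=0 pred=T actual=N -> ctr[0]=2
Ev 4: PC=1 idx=1 pred=T actual=N -> ctr[1]=2
Ev 5: PC=1 idx=1 pred=T actual=T -> ctr[1]=3
Ev 6: PC=1 idx=1 pred=T actual=T -> ctr[1]=3
Ev 7: PC=1 idx=1 pred=T actual=T -> ctr[1]=3
Ev 8: PC=3 idx=1 pred=T actual=T -> ctr[1]=3
Ev 9: PC=1 idx=1 pred=T actual=N -> ctr[1]=2
Ev 10: PC=1 idx=1 pred=T actual=T -> ctr[1]=3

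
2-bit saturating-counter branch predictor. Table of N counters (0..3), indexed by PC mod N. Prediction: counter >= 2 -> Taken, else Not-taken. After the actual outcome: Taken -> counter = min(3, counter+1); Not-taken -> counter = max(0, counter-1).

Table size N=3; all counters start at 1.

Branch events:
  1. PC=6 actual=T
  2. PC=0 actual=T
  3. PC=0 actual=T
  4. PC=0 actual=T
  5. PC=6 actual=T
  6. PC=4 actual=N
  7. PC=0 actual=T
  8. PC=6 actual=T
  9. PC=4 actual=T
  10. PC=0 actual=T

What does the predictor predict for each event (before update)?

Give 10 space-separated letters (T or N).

Answer: N T T T T N T T N T

Derivation:
Ev 1: PC=6 idx=0 pred=N actual=T -> ctr[0]=2
Ev 2: PC=0 idx=0 pred=T actual=T -> ctr[0]=3
Ev 3: PC=0 idx=0 pred=T actual=T -> ctr[0]=3
Ev 4: PC=0 idx=0 pred=T actual=T -> ctr[0]=3
Ev 5: PC=6 idx=0 pred=T actual=T -> ctr[0]=3
Ev 6: PC=4 idx=1 pred=N actual=N -> ctr[1]=0
Ev 7: PC=0 idx=0 pred=T actual=T -> ctr[0]=3
Ev 8: PC=6 idx=0 pred=T actual=T -> ctr[0]=3
Ev 9: PC=4 idx=1 pred=N actual=T -> ctr[1]=1
Ev 10: PC=0 idx=0 pred=T actual=T -> ctr[0]=3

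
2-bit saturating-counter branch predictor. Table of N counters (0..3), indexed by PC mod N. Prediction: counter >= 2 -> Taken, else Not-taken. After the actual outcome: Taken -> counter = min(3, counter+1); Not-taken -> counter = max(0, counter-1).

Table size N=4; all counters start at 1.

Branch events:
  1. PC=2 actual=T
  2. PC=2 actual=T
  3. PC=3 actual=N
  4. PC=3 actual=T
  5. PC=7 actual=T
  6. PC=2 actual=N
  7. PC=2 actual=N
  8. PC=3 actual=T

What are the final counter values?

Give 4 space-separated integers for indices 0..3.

Answer: 1 1 1 3

Derivation:
Ev 1: PC=2 idx=2 pred=N actual=T -> ctr[2]=2
Ev 2: PC=2 idx=2 pred=T actual=T -> ctr[2]=3
Ev 3: PC=3 idx=3 pred=N actual=N -> ctr[3]=0
Ev 4: PC=3 idx=3 pred=N actual=T -> ctr[3]=1
Ev 5: PC=7 idx=3 pred=N actual=T -> ctr[3]=2
Ev 6: PC=2 idx=2 pred=T actual=N -> ctr[2]=2
Ev 7: PC=2 idx=2 pred=T actual=N -> ctr[2]=1
Ev 8: PC=3 idx=3 pred=T actual=T -> ctr[3]=3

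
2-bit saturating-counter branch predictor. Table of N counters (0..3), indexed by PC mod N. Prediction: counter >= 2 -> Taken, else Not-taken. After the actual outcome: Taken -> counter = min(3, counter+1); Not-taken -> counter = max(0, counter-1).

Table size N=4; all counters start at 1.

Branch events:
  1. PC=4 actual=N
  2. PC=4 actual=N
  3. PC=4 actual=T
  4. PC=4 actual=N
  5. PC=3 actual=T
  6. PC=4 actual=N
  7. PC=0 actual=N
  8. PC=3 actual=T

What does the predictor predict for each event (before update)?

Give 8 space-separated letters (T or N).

Ev 1: PC=4 idx=0 pred=N actual=N -> ctr[0]=0
Ev 2: PC=4 idx=0 pred=N actual=N -> ctr[0]=0
Ev 3: PC=4 idx=0 pred=N actual=T -> ctr[0]=1
Ev 4: PC=4 idx=0 pred=N actual=N -> ctr[0]=0
Ev 5: PC=3 idx=3 pred=N actual=T -> ctr[3]=2
Ev 6: PC=4 idx=0 pred=N actual=N -> ctr[0]=0
Ev 7: PC=0 idx=0 pred=N actual=N -> ctr[0]=0
Ev 8: PC=3 idx=3 pred=T actual=T -> ctr[3]=3

Answer: N N N N N N N T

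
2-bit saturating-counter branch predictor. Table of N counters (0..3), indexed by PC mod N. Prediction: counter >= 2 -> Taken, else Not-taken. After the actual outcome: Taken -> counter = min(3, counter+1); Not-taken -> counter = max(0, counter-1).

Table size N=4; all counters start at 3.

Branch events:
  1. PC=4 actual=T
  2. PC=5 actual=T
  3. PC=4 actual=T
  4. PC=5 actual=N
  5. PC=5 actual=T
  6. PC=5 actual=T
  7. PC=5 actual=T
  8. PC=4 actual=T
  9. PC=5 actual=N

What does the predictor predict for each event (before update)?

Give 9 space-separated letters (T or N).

Ev 1: PC=4 idx=0 pred=T actual=T -> ctr[0]=3
Ev 2: PC=5 idx=1 pred=T actual=T -> ctr[1]=3
Ev 3: PC=4 idx=0 pred=T actual=T -> ctr[0]=3
Ev 4: PC=5 idx=1 pred=T actual=N -> ctr[1]=2
Ev 5: PC=5 idx=1 pred=T actual=T -> ctr[1]=3
Ev 6: PC=5 idx=1 pred=T actual=T -> ctr[1]=3
Ev 7: PC=5 idx=1 pred=T actual=T -> ctr[1]=3
Ev 8: PC=4 idx=0 pred=T actual=T -> ctr[0]=3
Ev 9: PC=5 idx=1 pred=T actual=N -> ctr[1]=2

Answer: T T T T T T T T T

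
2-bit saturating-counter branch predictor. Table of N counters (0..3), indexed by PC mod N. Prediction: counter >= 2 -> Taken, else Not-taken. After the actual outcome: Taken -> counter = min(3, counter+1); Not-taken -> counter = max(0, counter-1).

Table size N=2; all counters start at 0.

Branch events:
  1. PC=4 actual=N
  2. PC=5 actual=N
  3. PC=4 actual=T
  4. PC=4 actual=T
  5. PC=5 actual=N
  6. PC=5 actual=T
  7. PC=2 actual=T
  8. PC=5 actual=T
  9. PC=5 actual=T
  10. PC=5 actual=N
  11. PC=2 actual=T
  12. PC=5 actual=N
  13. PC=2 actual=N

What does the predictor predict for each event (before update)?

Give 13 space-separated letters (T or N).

Answer: N N N N N N T N T T T T T

Derivation:
Ev 1: PC=4 idx=0 pred=N actual=N -> ctr[0]=0
Ev 2: PC=5 idx=1 pred=N actual=N -> ctr[1]=0
Ev 3: PC=4 idx=0 pred=N actual=T -> ctr[0]=1
Ev 4: PC=4 idx=0 pred=N actual=T -> ctr[0]=2
Ev 5: PC=5 idx=1 pred=N actual=N -> ctr[1]=0
Ev 6: PC=5 idx=1 pred=N actual=T -> ctr[1]=1
Ev 7: PC=2 idx=0 pred=T actual=T -> ctr[0]=3
Ev 8: PC=5 idx=1 pred=N actual=T -> ctr[1]=2
Ev 9: PC=5 idx=1 pred=T actual=T -> ctr[1]=3
Ev 10: PC=5 idx=1 pred=T actual=N -> ctr[1]=2
Ev 11: PC=2 idx=0 pred=T actual=T -> ctr[0]=3
Ev 12: PC=5 idx=1 pred=T actual=N -> ctr[1]=1
Ev 13: PC=2 idx=0 pred=T actual=N -> ctr[0]=2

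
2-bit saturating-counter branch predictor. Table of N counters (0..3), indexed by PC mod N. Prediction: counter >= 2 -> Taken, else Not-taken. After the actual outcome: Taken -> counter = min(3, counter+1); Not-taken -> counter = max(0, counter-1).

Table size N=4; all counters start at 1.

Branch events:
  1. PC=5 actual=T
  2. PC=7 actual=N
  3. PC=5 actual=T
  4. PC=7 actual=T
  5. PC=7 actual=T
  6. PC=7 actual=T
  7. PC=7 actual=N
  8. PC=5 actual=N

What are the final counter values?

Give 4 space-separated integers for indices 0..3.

Ev 1: PC=5 idx=1 pred=N actual=T -> ctr[1]=2
Ev 2: PC=7 idx=3 pred=N actual=N -> ctr[3]=0
Ev 3: PC=5 idx=1 pred=T actual=T -> ctr[1]=3
Ev 4: PC=7 idx=3 pred=N actual=T -> ctr[3]=1
Ev 5: PC=7 idx=3 pred=N actual=T -> ctr[3]=2
Ev 6: PC=7 idx=3 pred=T actual=T -> ctr[3]=3
Ev 7: PC=7 idx=3 pred=T actual=N -> ctr[3]=2
Ev 8: PC=5 idx=1 pred=T actual=N -> ctr[1]=2

Answer: 1 2 1 2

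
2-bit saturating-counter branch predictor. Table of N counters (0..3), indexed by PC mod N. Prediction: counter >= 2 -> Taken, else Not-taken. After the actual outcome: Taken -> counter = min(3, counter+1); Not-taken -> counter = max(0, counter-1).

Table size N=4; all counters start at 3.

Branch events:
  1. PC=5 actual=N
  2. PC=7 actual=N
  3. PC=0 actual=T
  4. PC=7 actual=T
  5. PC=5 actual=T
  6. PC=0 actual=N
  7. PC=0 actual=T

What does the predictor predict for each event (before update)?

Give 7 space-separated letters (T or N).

Ev 1: PC=5 idx=1 pred=T actual=N -> ctr[1]=2
Ev 2: PC=7 idx=3 pred=T actual=N -> ctr[3]=2
Ev 3: PC=0 idx=0 pred=T actual=T -> ctr[0]=3
Ev 4: PC=7 idx=3 pred=T actual=T -> ctr[3]=3
Ev 5: PC=5 idx=1 pred=T actual=T -> ctr[1]=3
Ev 6: PC=0 idx=0 pred=T actual=N -> ctr[0]=2
Ev 7: PC=0 idx=0 pred=T actual=T -> ctr[0]=3

Answer: T T T T T T T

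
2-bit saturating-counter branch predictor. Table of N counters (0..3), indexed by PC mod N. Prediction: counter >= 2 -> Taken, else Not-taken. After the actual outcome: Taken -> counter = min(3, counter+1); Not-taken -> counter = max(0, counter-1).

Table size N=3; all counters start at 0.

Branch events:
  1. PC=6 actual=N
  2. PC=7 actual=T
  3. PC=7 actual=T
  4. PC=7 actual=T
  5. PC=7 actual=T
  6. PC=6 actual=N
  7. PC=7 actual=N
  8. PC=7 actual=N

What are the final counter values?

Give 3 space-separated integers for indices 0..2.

Answer: 0 1 0

Derivation:
Ev 1: PC=6 idx=0 pred=N actual=N -> ctr[0]=0
Ev 2: PC=7 idx=1 pred=N actual=T -> ctr[1]=1
Ev 3: PC=7 idx=1 pred=N actual=T -> ctr[1]=2
Ev 4: PC=7 idx=1 pred=T actual=T -> ctr[1]=3
Ev 5: PC=7 idx=1 pred=T actual=T -> ctr[1]=3
Ev 6: PC=6 idx=0 pred=N actual=N -> ctr[0]=0
Ev 7: PC=7 idx=1 pred=T actual=N -> ctr[1]=2
Ev 8: PC=7 idx=1 pred=T actual=N -> ctr[1]=1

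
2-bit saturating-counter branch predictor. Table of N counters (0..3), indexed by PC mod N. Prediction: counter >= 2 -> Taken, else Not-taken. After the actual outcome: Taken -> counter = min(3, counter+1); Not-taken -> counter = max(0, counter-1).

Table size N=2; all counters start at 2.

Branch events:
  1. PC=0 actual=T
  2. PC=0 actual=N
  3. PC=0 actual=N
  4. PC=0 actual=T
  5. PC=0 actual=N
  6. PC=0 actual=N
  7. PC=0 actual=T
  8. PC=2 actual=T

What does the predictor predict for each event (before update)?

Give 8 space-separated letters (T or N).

Ev 1: PC=0 idx=0 pred=T actual=T -> ctr[0]=3
Ev 2: PC=0 idx=0 pred=T actual=N -> ctr[0]=2
Ev 3: PC=0 idx=0 pred=T actual=N -> ctr[0]=1
Ev 4: PC=0 idx=0 pred=N actual=T -> ctr[0]=2
Ev 5: PC=0 idx=0 pred=T actual=N -> ctr[0]=1
Ev 6: PC=0 idx=0 pred=N actual=N -> ctr[0]=0
Ev 7: PC=0 idx=0 pred=N actual=T -> ctr[0]=1
Ev 8: PC=2 idx=0 pred=N actual=T -> ctr[0]=2

Answer: T T T N T N N N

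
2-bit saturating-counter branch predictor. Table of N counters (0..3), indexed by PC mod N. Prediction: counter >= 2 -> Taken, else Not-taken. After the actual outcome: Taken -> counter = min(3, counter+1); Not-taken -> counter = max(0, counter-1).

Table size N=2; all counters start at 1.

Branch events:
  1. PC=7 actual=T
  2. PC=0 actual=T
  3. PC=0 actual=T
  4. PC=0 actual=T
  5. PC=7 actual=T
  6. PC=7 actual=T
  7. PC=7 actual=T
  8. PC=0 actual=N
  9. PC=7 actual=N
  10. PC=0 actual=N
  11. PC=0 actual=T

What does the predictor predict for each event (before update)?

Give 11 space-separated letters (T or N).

Answer: N N T T T T T T T T N

Derivation:
Ev 1: PC=7 idx=1 pred=N actual=T -> ctr[1]=2
Ev 2: PC=0 idx=0 pred=N actual=T -> ctr[0]=2
Ev 3: PC=0 idx=0 pred=T actual=T -> ctr[0]=3
Ev 4: PC=0 idx=0 pred=T actual=T -> ctr[0]=3
Ev 5: PC=7 idx=1 pred=T actual=T -> ctr[1]=3
Ev 6: PC=7 idx=1 pred=T actual=T -> ctr[1]=3
Ev 7: PC=7 idx=1 pred=T actual=T -> ctr[1]=3
Ev 8: PC=0 idx=0 pred=T actual=N -> ctr[0]=2
Ev 9: PC=7 idx=1 pred=T actual=N -> ctr[1]=2
Ev 10: PC=0 idx=0 pred=T actual=N -> ctr[0]=1
Ev 11: PC=0 idx=0 pred=N actual=T -> ctr[0]=2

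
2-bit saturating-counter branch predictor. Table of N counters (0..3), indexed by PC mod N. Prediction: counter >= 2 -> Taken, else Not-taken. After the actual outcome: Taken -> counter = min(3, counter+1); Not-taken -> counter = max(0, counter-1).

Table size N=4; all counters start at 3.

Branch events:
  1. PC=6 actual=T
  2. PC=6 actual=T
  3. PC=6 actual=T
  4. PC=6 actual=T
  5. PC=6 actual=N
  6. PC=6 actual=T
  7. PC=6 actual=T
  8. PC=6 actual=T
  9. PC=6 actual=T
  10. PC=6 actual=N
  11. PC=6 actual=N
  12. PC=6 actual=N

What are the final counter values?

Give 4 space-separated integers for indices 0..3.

Ev 1: PC=6 idx=2 pred=T actual=T -> ctr[2]=3
Ev 2: PC=6 idx=2 pred=T actual=T -> ctr[2]=3
Ev 3: PC=6 idx=2 pred=T actual=T -> ctr[2]=3
Ev 4: PC=6 idx=2 pred=T actual=T -> ctr[2]=3
Ev 5: PC=6 idx=2 pred=T actual=N -> ctr[2]=2
Ev 6: PC=6 idx=2 pred=T actual=T -> ctr[2]=3
Ev 7: PC=6 idx=2 pred=T actual=T -> ctr[2]=3
Ev 8: PC=6 idx=2 pred=T actual=T -> ctr[2]=3
Ev 9: PC=6 idx=2 pred=T actual=T -> ctr[2]=3
Ev 10: PC=6 idx=2 pred=T actual=N -> ctr[2]=2
Ev 11: PC=6 idx=2 pred=T actual=N -> ctr[2]=1
Ev 12: PC=6 idx=2 pred=N actual=N -> ctr[2]=0

Answer: 3 3 0 3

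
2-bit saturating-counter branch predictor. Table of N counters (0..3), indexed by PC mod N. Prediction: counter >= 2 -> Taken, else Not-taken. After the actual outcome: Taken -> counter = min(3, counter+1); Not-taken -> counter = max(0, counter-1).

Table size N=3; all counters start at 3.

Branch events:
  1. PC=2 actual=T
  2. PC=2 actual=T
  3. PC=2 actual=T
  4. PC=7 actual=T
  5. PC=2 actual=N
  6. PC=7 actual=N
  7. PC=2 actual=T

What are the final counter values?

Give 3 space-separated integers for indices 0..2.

Answer: 3 2 3

Derivation:
Ev 1: PC=2 idx=2 pred=T actual=T -> ctr[2]=3
Ev 2: PC=2 idx=2 pred=T actual=T -> ctr[2]=3
Ev 3: PC=2 idx=2 pred=T actual=T -> ctr[2]=3
Ev 4: PC=7 idx=1 pred=T actual=T -> ctr[1]=3
Ev 5: PC=2 idx=2 pred=T actual=N -> ctr[2]=2
Ev 6: PC=7 idx=1 pred=T actual=N -> ctr[1]=2
Ev 7: PC=2 idx=2 pred=T actual=T -> ctr[2]=3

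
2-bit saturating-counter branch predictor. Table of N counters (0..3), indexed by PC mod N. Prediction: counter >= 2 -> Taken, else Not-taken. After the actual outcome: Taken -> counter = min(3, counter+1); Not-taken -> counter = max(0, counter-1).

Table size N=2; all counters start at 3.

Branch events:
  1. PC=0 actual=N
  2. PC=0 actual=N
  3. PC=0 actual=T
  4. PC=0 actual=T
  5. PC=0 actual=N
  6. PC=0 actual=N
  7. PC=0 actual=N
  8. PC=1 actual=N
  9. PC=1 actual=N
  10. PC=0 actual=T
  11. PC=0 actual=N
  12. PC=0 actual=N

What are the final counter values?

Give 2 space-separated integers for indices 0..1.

Answer: 0 1

Derivation:
Ev 1: PC=0 idx=0 pred=T actual=N -> ctr[0]=2
Ev 2: PC=0 idx=0 pred=T actual=N -> ctr[0]=1
Ev 3: PC=0 idx=0 pred=N actual=T -> ctr[0]=2
Ev 4: PC=0 idx=0 pred=T actual=T -> ctr[0]=3
Ev 5: PC=0 idx=0 pred=T actual=N -> ctr[0]=2
Ev 6: PC=0 idx=0 pred=T actual=N -> ctr[0]=1
Ev 7: PC=0 idx=0 pred=N actual=N -> ctr[0]=0
Ev 8: PC=1 idx=1 pred=T actual=N -> ctr[1]=2
Ev 9: PC=1 idx=1 pred=T actual=N -> ctr[1]=1
Ev 10: PC=0 idx=0 pred=N actual=T -> ctr[0]=1
Ev 11: PC=0 idx=0 pred=N actual=N -> ctr[0]=0
Ev 12: PC=0 idx=0 pred=N actual=N -> ctr[0]=0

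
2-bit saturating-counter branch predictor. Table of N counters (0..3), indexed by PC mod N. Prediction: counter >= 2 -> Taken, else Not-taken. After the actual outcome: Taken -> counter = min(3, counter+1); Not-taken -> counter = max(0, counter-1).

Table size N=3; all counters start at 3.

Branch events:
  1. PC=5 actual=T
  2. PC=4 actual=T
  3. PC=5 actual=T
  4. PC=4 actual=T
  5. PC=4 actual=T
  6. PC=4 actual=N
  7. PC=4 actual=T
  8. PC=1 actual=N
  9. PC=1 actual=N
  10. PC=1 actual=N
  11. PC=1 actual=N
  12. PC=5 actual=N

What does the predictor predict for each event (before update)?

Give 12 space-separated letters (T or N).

Answer: T T T T T T T T T N N T

Derivation:
Ev 1: PC=5 idx=2 pred=T actual=T -> ctr[2]=3
Ev 2: PC=4 idx=1 pred=T actual=T -> ctr[1]=3
Ev 3: PC=5 idx=2 pred=T actual=T -> ctr[2]=3
Ev 4: PC=4 idx=1 pred=T actual=T -> ctr[1]=3
Ev 5: PC=4 idx=1 pred=T actual=T -> ctr[1]=3
Ev 6: PC=4 idx=1 pred=T actual=N -> ctr[1]=2
Ev 7: PC=4 idx=1 pred=T actual=T -> ctr[1]=3
Ev 8: PC=1 idx=1 pred=T actual=N -> ctr[1]=2
Ev 9: PC=1 idx=1 pred=T actual=N -> ctr[1]=1
Ev 10: PC=1 idx=1 pred=N actual=N -> ctr[1]=0
Ev 11: PC=1 idx=1 pred=N actual=N -> ctr[1]=0
Ev 12: PC=5 idx=2 pred=T actual=N -> ctr[2]=2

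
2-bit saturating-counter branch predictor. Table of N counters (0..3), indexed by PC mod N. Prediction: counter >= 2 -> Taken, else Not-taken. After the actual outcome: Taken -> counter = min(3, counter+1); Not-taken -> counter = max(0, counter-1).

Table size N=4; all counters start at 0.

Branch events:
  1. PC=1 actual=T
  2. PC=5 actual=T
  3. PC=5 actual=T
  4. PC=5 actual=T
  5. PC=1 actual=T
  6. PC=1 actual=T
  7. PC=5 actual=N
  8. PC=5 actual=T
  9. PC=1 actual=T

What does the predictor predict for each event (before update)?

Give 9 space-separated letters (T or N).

Ev 1: PC=1 idx=1 pred=N actual=T -> ctr[1]=1
Ev 2: PC=5 idx=1 pred=N actual=T -> ctr[1]=2
Ev 3: PC=5 idx=1 pred=T actual=T -> ctr[1]=3
Ev 4: PC=5 idx=1 pred=T actual=T -> ctr[1]=3
Ev 5: PC=1 idx=1 pred=T actual=T -> ctr[1]=3
Ev 6: PC=1 idx=1 pred=T actual=T -> ctr[1]=3
Ev 7: PC=5 idx=1 pred=T actual=N -> ctr[1]=2
Ev 8: PC=5 idx=1 pred=T actual=T -> ctr[1]=3
Ev 9: PC=1 idx=1 pred=T actual=T -> ctr[1]=3

Answer: N N T T T T T T T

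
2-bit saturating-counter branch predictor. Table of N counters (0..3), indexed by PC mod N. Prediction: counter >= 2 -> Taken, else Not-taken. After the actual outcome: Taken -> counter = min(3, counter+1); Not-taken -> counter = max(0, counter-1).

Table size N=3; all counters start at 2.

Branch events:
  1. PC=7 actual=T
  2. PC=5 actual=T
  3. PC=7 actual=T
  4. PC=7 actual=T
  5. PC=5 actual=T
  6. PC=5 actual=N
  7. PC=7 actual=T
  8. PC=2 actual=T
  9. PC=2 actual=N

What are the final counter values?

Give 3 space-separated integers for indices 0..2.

Ev 1: PC=7 idx=1 pred=T actual=T -> ctr[1]=3
Ev 2: PC=5 idx=2 pred=T actual=T -> ctr[2]=3
Ev 3: PC=7 idx=1 pred=T actual=T -> ctr[1]=3
Ev 4: PC=7 idx=1 pred=T actual=T -> ctr[1]=3
Ev 5: PC=5 idx=2 pred=T actual=T -> ctr[2]=3
Ev 6: PC=5 idx=2 pred=T actual=N -> ctr[2]=2
Ev 7: PC=7 idx=1 pred=T actual=T -> ctr[1]=3
Ev 8: PC=2 idx=2 pred=T actual=T -> ctr[2]=3
Ev 9: PC=2 idx=2 pred=T actual=N -> ctr[2]=2

Answer: 2 3 2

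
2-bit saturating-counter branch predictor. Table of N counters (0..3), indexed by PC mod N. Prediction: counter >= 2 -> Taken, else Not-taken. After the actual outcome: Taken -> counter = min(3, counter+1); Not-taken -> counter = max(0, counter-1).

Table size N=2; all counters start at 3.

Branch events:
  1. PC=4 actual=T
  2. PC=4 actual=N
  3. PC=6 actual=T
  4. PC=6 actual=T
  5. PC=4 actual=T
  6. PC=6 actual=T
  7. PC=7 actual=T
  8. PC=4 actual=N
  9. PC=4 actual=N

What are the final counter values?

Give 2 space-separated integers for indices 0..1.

Ev 1: PC=4 idx=0 pred=T actual=T -> ctr[0]=3
Ev 2: PC=4 idx=0 pred=T actual=N -> ctr[0]=2
Ev 3: PC=6 idx=0 pred=T actual=T -> ctr[0]=3
Ev 4: PC=6 idx=0 pred=T actual=T -> ctr[0]=3
Ev 5: PC=4 idx=0 pred=T actual=T -> ctr[0]=3
Ev 6: PC=6 idx=0 pred=T actual=T -> ctr[0]=3
Ev 7: PC=7 idx=1 pred=T actual=T -> ctr[1]=3
Ev 8: PC=4 idx=0 pred=T actual=N -> ctr[0]=2
Ev 9: PC=4 idx=0 pred=T actual=N -> ctr[0]=1

Answer: 1 3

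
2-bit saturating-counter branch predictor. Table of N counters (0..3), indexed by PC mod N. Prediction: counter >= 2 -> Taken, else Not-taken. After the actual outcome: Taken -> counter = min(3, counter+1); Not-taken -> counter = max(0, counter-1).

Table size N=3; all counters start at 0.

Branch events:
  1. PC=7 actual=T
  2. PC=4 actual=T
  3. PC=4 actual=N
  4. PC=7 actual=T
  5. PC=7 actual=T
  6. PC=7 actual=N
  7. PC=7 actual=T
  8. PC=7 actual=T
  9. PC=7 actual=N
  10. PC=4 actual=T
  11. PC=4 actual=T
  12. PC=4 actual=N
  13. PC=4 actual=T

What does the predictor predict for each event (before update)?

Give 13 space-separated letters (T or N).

Ev 1: PC=7 idx=1 pred=N actual=T -> ctr[1]=1
Ev 2: PC=4 idx=1 pred=N actual=T -> ctr[1]=2
Ev 3: PC=4 idx=1 pred=T actual=N -> ctr[1]=1
Ev 4: PC=7 idx=1 pred=N actual=T -> ctr[1]=2
Ev 5: PC=7 idx=1 pred=T actual=T -> ctr[1]=3
Ev 6: PC=7 idx=1 pred=T actual=N -> ctr[1]=2
Ev 7: PC=7 idx=1 pred=T actual=T -> ctr[1]=3
Ev 8: PC=7 idx=1 pred=T actual=T -> ctr[1]=3
Ev 9: PC=7 idx=1 pred=T actual=N -> ctr[1]=2
Ev 10: PC=4 idx=1 pred=T actual=T -> ctr[1]=3
Ev 11: PC=4 idx=1 pred=T actual=T -> ctr[1]=3
Ev 12: PC=4 idx=1 pred=T actual=N -> ctr[1]=2
Ev 13: PC=4 idx=1 pred=T actual=T -> ctr[1]=3

Answer: N N T N T T T T T T T T T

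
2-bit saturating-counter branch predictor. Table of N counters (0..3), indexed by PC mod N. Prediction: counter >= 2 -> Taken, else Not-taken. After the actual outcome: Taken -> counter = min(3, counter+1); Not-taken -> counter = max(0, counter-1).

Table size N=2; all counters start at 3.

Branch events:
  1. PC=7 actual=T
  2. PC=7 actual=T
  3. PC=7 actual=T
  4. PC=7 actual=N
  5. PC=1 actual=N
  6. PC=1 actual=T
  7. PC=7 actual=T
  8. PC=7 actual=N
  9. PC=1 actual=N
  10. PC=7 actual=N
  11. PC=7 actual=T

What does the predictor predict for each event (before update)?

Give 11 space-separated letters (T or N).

Answer: T T T T T N T T T N N

Derivation:
Ev 1: PC=7 idx=1 pred=T actual=T -> ctr[1]=3
Ev 2: PC=7 idx=1 pred=T actual=T -> ctr[1]=3
Ev 3: PC=7 idx=1 pred=T actual=T -> ctr[1]=3
Ev 4: PC=7 idx=1 pred=T actual=N -> ctr[1]=2
Ev 5: PC=1 idx=1 pred=T actual=N -> ctr[1]=1
Ev 6: PC=1 idx=1 pred=N actual=T -> ctr[1]=2
Ev 7: PC=7 idx=1 pred=T actual=T -> ctr[1]=3
Ev 8: PC=7 idx=1 pred=T actual=N -> ctr[1]=2
Ev 9: PC=1 idx=1 pred=T actual=N -> ctr[1]=1
Ev 10: PC=7 idx=1 pred=N actual=N -> ctr[1]=0
Ev 11: PC=7 idx=1 pred=N actual=T -> ctr[1]=1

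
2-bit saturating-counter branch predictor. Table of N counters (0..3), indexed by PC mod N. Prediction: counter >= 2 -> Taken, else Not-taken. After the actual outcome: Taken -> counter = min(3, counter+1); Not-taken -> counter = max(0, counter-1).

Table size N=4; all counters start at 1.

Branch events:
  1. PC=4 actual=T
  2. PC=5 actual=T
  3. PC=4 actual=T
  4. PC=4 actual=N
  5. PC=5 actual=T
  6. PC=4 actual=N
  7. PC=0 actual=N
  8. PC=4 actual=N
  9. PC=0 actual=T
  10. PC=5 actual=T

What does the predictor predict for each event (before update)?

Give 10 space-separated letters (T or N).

Ev 1: PC=4 idx=0 pred=N actual=T -> ctr[0]=2
Ev 2: PC=5 idx=1 pred=N actual=T -> ctr[1]=2
Ev 3: PC=4 idx=0 pred=T actual=T -> ctr[0]=3
Ev 4: PC=4 idx=0 pred=T actual=N -> ctr[0]=2
Ev 5: PC=5 idx=1 pred=T actual=T -> ctr[1]=3
Ev 6: PC=4 idx=0 pred=T actual=N -> ctr[0]=1
Ev 7: PC=0 idx=0 pred=N actual=N -> ctr[0]=0
Ev 8: PC=4 idx=0 pred=N actual=N -> ctr[0]=0
Ev 9: PC=0 idx=0 pred=N actual=T -> ctr[0]=1
Ev 10: PC=5 idx=1 pred=T actual=T -> ctr[1]=3

Answer: N N T T T T N N N T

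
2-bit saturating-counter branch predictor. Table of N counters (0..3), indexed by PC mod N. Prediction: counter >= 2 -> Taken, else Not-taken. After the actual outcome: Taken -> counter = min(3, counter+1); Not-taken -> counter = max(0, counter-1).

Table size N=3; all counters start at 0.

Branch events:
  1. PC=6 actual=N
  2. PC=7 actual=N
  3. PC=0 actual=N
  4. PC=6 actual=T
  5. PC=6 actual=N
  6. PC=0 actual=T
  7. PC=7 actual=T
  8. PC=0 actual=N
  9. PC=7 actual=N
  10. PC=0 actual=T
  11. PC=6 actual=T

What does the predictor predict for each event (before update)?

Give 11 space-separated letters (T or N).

Ev 1: PC=6 idx=0 pred=N actual=N -> ctr[0]=0
Ev 2: PC=7 idx=1 pred=N actual=N -> ctr[1]=0
Ev 3: PC=0 idx=0 pred=N actual=N -> ctr[0]=0
Ev 4: PC=6 idx=0 pred=N actual=T -> ctr[0]=1
Ev 5: PC=6 idx=0 pred=N actual=N -> ctr[0]=0
Ev 6: PC=0 idx=0 pred=N actual=T -> ctr[0]=1
Ev 7: PC=7 idx=1 pred=N actual=T -> ctr[1]=1
Ev 8: PC=0 idx=0 pred=N actual=N -> ctr[0]=0
Ev 9: PC=7 idx=1 pred=N actual=N -> ctr[1]=0
Ev 10: PC=0 idx=0 pred=N actual=T -> ctr[0]=1
Ev 11: PC=6 idx=0 pred=N actual=T -> ctr[0]=2

Answer: N N N N N N N N N N N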